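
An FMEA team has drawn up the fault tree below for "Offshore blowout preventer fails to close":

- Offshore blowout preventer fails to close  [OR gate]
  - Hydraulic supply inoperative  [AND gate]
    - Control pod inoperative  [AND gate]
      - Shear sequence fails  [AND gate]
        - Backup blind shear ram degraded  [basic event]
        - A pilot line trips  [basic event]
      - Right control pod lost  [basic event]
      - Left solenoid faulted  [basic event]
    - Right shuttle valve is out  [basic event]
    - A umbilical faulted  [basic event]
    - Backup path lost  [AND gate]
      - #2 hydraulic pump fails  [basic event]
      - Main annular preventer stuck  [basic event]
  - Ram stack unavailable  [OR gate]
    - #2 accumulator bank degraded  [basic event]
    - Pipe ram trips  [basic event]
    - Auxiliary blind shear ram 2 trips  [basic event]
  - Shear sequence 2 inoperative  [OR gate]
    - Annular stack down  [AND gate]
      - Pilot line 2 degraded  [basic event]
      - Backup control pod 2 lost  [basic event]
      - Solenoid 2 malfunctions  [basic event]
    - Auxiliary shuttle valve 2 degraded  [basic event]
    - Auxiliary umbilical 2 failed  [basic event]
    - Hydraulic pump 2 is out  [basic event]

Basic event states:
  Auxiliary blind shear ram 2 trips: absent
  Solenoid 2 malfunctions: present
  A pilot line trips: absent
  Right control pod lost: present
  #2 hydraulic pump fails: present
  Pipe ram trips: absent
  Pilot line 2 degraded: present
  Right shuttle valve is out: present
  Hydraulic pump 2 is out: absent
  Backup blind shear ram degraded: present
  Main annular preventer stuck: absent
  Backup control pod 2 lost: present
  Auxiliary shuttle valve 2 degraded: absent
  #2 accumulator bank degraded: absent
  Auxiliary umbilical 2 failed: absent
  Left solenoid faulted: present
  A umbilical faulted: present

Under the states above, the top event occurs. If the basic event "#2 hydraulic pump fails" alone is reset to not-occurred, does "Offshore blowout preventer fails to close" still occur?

Counterfactual: set "#2 hydraulic pump fails" to not occurred.
Shear sequence fails [AND]: Backup blind shear ram degraded=occurs, A pilot line trips=not → not all inputs occur → does not occur.
Control pod inoperative [AND]: Shear sequence fails=not, Right control pod lost=occurs, Left solenoid faulted=occurs → not all inputs occur → does not occur.
Backup path lost [AND]: #2 hydraulic pump fails=not, Main annular preventer stuck=not → not all inputs occur → does not occur.
Hydraulic supply inoperative [AND]: Control pod inoperative=not, Right shuttle valve is out=occurs, A umbilical faulted=occurs, Backup path lost=not → not all inputs occur → does not occur.
Ram stack unavailable [OR]: #2 accumulator bank degraded=not, Pipe ram trips=not, Auxiliary blind shear ram 2 trips=not → no input occurs → does not occur.
Annular stack down [AND]: Pilot line 2 degraded=occurs, Backup control pod 2 lost=occurs, Solenoid 2 malfunctions=occurs → all inputs occur → occurs.
Shear sequence 2 inoperative [OR]: Annular stack down=occurs, Auxiliary shuttle valve 2 degraded=not, Auxiliary umbilical 2 failed=not, Hydraulic pump 2 is out=not → at least one input occurs → occurs.
Offshore blowout preventer fails to close [OR]: Hydraulic supply inoperative=not, Ram stack unavailable=not, Shear sequence 2 inoperative=occurs → at least one input occurs → occurs.

Yes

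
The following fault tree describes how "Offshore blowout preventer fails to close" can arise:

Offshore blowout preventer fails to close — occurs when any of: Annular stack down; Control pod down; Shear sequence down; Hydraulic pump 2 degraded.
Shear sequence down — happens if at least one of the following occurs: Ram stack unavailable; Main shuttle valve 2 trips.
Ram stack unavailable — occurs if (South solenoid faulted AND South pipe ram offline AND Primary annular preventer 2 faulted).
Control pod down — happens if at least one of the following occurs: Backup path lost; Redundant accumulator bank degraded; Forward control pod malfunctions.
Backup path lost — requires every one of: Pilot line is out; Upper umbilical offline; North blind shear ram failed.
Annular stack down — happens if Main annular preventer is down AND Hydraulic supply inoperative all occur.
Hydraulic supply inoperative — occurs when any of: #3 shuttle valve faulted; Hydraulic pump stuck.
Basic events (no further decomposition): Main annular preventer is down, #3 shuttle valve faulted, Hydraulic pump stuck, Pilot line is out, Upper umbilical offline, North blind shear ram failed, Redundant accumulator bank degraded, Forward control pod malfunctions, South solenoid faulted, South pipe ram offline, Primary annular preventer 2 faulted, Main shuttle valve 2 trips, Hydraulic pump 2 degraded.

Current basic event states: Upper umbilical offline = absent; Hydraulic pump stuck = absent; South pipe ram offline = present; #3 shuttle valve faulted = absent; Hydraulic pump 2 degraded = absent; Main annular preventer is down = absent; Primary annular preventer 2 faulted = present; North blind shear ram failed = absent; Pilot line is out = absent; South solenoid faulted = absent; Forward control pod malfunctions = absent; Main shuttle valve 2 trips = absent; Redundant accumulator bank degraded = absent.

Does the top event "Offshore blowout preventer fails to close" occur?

Hydraulic supply inoperative [OR]: #3 shuttle valve faulted=not, Hydraulic pump stuck=not → no input occurs → does not occur.
Annular stack down [AND]: Main annular preventer is down=not, Hydraulic supply inoperative=not → not all inputs occur → does not occur.
Backup path lost [AND]: Pilot line is out=not, Upper umbilical offline=not, North blind shear ram failed=not → not all inputs occur → does not occur.
Control pod down [OR]: Backup path lost=not, Redundant accumulator bank degraded=not, Forward control pod malfunctions=not → no input occurs → does not occur.
Ram stack unavailable [AND]: South solenoid faulted=not, South pipe ram offline=occurs, Primary annular preventer 2 faulted=occurs → not all inputs occur → does not occur.
Shear sequence down [OR]: Ram stack unavailable=not, Main shuttle valve 2 trips=not → no input occurs → does not occur.
Offshore blowout preventer fails to close [OR]: Annular stack down=not, Control pod down=not, Shear sequence down=not, Hydraulic pump 2 degraded=not → no input occurs → does not occur.

No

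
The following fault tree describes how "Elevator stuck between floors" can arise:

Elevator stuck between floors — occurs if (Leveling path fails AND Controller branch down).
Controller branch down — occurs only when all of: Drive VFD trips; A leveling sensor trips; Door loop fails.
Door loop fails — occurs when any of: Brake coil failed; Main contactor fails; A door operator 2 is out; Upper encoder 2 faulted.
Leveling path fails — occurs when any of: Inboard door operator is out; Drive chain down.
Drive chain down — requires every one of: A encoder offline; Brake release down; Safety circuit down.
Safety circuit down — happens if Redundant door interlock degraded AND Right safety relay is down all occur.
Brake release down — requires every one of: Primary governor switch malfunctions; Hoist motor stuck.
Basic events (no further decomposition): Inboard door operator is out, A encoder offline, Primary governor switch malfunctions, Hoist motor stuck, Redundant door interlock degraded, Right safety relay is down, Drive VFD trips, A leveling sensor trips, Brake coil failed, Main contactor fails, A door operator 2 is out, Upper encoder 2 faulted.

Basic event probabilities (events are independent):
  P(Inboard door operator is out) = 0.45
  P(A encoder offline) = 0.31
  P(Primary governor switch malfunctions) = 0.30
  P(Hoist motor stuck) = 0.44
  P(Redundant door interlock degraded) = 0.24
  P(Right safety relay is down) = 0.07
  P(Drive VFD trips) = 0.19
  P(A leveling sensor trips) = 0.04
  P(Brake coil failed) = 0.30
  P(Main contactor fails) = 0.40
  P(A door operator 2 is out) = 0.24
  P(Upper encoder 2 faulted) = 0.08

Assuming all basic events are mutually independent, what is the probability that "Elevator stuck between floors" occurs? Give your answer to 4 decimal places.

0.0024

P(Brake release down) [AND] = 0.30 × 0.44 = 0.132000
P(Safety circuit down) [AND] = 0.24 × 0.07 = 0.016800
P(Drive chain down) [AND] = 0.31 × 0.132000 × 0.016800 = 0.000687
P(Leveling path fails) [OR] = 1 − (1−0.45) × (1−0.000687) = 0.450378
P(Door loop fails) [OR] = 1 − (1−0.30) × (1−0.40) × (1−0.24) × (1−0.08) = 0.706336
P(Controller branch down) [AND] = 0.19 × 0.04 × 0.706336 = 0.005368
P(Elevator stuck between floors) [AND] = 0.450378 × 0.005368 = 0.002418
Rounded to 4 decimal places: P(Elevator stuck between floors) ≈ 0.0024.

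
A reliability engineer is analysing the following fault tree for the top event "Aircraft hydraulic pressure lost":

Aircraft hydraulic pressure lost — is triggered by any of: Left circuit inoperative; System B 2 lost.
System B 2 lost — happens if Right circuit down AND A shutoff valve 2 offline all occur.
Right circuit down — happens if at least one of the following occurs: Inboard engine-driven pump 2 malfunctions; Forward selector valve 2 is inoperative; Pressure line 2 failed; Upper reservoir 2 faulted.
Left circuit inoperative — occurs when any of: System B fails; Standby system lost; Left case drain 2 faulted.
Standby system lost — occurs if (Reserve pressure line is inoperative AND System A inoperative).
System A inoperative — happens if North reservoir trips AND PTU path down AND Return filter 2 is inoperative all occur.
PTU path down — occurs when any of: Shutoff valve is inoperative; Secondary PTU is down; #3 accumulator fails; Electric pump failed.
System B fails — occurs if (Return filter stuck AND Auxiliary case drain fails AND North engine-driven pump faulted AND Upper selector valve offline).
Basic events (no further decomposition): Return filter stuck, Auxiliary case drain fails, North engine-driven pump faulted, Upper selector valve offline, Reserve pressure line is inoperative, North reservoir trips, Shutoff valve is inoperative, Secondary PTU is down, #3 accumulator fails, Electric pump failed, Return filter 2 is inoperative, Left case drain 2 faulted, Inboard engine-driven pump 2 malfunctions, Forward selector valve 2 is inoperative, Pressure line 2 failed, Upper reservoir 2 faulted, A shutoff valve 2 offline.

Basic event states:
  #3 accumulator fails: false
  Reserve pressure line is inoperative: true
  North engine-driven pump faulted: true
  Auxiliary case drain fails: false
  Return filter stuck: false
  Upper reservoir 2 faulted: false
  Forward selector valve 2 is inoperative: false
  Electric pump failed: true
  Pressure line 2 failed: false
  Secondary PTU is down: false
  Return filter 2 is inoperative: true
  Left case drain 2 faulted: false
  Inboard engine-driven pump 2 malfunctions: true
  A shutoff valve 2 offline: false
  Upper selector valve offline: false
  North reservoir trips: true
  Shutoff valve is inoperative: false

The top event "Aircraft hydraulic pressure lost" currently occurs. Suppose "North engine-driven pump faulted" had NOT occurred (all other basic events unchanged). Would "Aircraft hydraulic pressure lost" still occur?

Counterfactual: set "North engine-driven pump faulted" to not occurred.
System B fails [AND]: Return filter stuck=not, Auxiliary case drain fails=not, North engine-driven pump faulted=not, Upper selector valve offline=not → not all inputs occur → does not occur.
PTU path down [OR]: Shutoff valve is inoperative=not, Secondary PTU is down=not, #3 accumulator fails=not, Electric pump failed=occurs → at least one input occurs → occurs.
System A inoperative [AND]: North reservoir trips=occurs, PTU path down=occurs, Return filter 2 is inoperative=occurs → all inputs occur → occurs.
Standby system lost [AND]: Reserve pressure line is inoperative=occurs, System A inoperative=occurs → all inputs occur → occurs.
Left circuit inoperative [OR]: System B fails=not, Standby system lost=occurs, Left case drain 2 faulted=not → at least one input occurs → occurs.
Right circuit down [OR]: Inboard engine-driven pump 2 malfunctions=occurs, Forward selector valve 2 is inoperative=not, Pressure line 2 failed=not, Upper reservoir 2 faulted=not → at least one input occurs → occurs.
System B 2 lost [AND]: Right circuit down=occurs, A shutoff valve 2 offline=not → not all inputs occur → does not occur.
Aircraft hydraulic pressure lost [OR]: Left circuit inoperative=occurs, System B 2 lost=not → at least one input occurs → occurs.

Yes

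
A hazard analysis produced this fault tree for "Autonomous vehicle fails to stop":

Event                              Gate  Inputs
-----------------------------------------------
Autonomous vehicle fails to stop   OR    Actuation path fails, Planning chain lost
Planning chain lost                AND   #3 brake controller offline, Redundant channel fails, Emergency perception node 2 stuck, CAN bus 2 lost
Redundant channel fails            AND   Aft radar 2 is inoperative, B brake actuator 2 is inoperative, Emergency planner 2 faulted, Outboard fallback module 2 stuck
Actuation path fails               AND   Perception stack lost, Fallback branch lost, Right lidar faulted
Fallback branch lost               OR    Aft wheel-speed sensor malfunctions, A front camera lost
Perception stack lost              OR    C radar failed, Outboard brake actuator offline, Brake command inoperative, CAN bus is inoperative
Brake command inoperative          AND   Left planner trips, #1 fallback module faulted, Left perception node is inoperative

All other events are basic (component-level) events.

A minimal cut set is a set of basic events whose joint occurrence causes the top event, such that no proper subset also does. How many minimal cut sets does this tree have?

9

Brake command inoperative [AND]: one cut set from each child combined → 1 × 1 × 1 = 1 cut set(s).
Perception stack lost [OR]: union of children's cut sets → 4 cut set(s).
Fallback branch lost [OR]: union of children's cut sets → 2 cut set(s).
Actuation path fails [AND]: one cut set from each child combined → 4 × 2 × 1 = 8 cut set(s).
Redundant channel fails [AND]: one cut set from each child combined → 1 × 1 × 1 × 1 = 1 cut set(s).
Planning chain lost [AND]: one cut set from each child combined → 1 × 1 × 1 × 1 = 1 cut set(s).
Autonomous vehicle fails to stop [OR]: union of children's cut sets → 9 cut set(s).
Minimal cut sets: {Aft wheel-speed sensor malfunctions, C radar failed, Right lidar faulted}; {A front camera lost, C radar failed, Right lidar faulted}; {Aft wheel-speed sensor malfunctions, Outboard brake actuator offline, Right lidar faulted}; {A front camera lost, Outboard brake actuator offline, Right lidar faulted}; {#1 fallback module faulted, Aft wheel-speed sensor malfunctions, Left perception node is inoperative, Left planner trips, Right lidar faulted}; {#1 fallback module faulted, A front camera lost, Left perception node is inoperative, Left planner trips, Right lidar faulted}; {Aft wheel-speed sensor malfunctions, CAN bus is inoperative, Right lidar faulted}; {A front camera lost, CAN bus is inoperative, Right lidar faulted}; {#3 brake controller offline, Aft radar 2 is inoperative, B brake actuator 2 is inoperative, CAN bus 2 lost, Emergency perception node 2 stuck, Emergency planner 2 faulted, Outboard fallback module 2 stuck}.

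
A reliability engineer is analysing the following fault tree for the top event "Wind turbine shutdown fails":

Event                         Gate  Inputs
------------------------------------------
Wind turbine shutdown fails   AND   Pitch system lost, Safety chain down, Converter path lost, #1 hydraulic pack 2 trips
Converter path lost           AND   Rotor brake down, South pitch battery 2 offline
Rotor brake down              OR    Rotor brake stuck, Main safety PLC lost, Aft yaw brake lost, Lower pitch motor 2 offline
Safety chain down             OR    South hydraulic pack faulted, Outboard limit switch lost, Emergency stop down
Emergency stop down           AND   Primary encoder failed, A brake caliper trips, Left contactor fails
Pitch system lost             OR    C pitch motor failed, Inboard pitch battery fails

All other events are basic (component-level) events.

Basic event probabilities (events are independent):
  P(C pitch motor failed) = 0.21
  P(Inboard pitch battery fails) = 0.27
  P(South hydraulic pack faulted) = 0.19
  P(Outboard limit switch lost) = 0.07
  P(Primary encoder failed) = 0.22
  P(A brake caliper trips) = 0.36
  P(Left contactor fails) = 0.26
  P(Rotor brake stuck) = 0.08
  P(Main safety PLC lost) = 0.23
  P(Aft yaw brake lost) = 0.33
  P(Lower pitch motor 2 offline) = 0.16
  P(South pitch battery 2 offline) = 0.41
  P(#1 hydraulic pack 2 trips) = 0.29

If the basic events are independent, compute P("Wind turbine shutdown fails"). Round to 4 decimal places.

P(Pitch system lost) [OR] = 1 − (1−0.21) × (1−0.27) = 0.423300
P(Emergency stop down) [AND] = 0.22 × 0.36 × 0.26 = 0.020592
P(Safety chain down) [OR] = 1 − (1−0.19) × (1−0.07) × (1−0.020592) = 0.262212
P(Rotor brake down) [OR] = 1 − (1−0.08) × (1−0.23) × (1−0.33) × (1−0.16) = 0.601312
P(Converter path lost) [AND] = 0.601312 × 0.41 = 0.246538
P(Wind turbine shutdown fails) [AND] = 0.423300 × 0.262212 × 0.246538 × 0.29 = 0.007936
Rounded to 4 decimal places: P(Wind turbine shutdown fails) ≈ 0.0079.

0.0079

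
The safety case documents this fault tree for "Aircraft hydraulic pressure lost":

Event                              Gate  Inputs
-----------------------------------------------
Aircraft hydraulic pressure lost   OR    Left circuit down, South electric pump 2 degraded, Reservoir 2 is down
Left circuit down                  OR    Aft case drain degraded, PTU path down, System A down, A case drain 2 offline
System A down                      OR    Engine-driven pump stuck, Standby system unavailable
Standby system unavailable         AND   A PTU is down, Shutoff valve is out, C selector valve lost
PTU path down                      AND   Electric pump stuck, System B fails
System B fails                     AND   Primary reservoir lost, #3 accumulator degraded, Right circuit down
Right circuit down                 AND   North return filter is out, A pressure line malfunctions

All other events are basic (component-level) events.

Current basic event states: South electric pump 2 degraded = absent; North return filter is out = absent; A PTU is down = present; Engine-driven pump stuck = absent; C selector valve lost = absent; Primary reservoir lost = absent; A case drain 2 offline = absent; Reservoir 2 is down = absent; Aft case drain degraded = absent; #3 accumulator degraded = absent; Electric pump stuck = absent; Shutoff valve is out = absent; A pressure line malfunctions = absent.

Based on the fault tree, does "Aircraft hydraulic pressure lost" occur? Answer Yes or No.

Right circuit down [AND]: North return filter is out=not, A pressure line malfunctions=not → not all inputs occur → does not occur.
System B fails [AND]: Primary reservoir lost=not, #3 accumulator degraded=not, Right circuit down=not → not all inputs occur → does not occur.
PTU path down [AND]: Electric pump stuck=not, System B fails=not → not all inputs occur → does not occur.
Standby system unavailable [AND]: A PTU is down=occurs, Shutoff valve is out=not, C selector valve lost=not → not all inputs occur → does not occur.
System A down [OR]: Engine-driven pump stuck=not, Standby system unavailable=not → no input occurs → does not occur.
Left circuit down [OR]: Aft case drain degraded=not, PTU path down=not, System A down=not, A case drain 2 offline=not → no input occurs → does not occur.
Aircraft hydraulic pressure lost [OR]: Left circuit down=not, South electric pump 2 degraded=not, Reservoir 2 is down=not → no input occurs → does not occur.

No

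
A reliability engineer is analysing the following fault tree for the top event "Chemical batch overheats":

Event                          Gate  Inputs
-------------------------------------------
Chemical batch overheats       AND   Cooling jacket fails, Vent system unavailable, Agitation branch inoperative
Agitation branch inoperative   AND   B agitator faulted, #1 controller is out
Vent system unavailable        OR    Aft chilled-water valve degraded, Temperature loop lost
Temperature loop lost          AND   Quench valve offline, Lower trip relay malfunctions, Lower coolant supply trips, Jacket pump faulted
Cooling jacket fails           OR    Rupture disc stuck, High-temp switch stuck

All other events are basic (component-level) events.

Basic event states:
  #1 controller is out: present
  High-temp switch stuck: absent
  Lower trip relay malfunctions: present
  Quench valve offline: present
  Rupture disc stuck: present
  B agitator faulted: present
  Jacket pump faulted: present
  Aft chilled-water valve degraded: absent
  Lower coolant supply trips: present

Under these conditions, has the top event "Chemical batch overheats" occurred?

Yes

Cooling jacket fails [OR]: Rupture disc stuck=occurs, High-temp switch stuck=not → at least one input occurs → occurs.
Temperature loop lost [AND]: Quench valve offline=occurs, Lower trip relay malfunctions=occurs, Lower coolant supply trips=occurs, Jacket pump faulted=occurs → all inputs occur → occurs.
Vent system unavailable [OR]: Aft chilled-water valve degraded=not, Temperature loop lost=occurs → at least one input occurs → occurs.
Agitation branch inoperative [AND]: B agitator faulted=occurs, #1 controller is out=occurs → all inputs occur → occurs.
Chemical batch overheats [AND]: Cooling jacket fails=occurs, Vent system unavailable=occurs, Agitation branch inoperative=occurs → all inputs occur → occurs.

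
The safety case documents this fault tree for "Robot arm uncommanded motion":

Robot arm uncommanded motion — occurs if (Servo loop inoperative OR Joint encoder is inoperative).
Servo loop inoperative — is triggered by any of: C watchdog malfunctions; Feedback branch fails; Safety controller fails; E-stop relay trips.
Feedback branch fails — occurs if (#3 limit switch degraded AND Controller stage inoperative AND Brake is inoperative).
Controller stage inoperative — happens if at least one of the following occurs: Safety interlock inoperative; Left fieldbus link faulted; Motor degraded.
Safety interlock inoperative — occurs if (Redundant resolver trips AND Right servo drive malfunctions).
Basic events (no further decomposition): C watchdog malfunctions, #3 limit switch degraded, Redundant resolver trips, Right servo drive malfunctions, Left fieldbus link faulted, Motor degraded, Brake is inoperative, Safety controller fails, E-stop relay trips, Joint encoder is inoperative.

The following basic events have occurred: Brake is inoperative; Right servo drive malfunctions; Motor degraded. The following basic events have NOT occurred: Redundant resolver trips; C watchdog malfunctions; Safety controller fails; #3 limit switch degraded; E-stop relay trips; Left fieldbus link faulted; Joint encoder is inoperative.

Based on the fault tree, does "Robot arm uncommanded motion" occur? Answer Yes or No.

Safety interlock inoperative [AND]: Redundant resolver trips=not, Right servo drive malfunctions=occurs → not all inputs occur → does not occur.
Controller stage inoperative [OR]: Safety interlock inoperative=not, Left fieldbus link faulted=not, Motor degraded=occurs → at least one input occurs → occurs.
Feedback branch fails [AND]: #3 limit switch degraded=not, Controller stage inoperative=occurs, Brake is inoperative=occurs → not all inputs occur → does not occur.
Servo loop inoperative [OR]: C watchdog malfunctions=not, Feedback branch fails=not, Safety controller fails=not, E-stop relay trips=not → no input occurs → does not occur.
Robot arm uncommanded motion [OR]: Servo loop inoperative=not, Joint encoder is inoperative=not → no input occurs → does not occur.

No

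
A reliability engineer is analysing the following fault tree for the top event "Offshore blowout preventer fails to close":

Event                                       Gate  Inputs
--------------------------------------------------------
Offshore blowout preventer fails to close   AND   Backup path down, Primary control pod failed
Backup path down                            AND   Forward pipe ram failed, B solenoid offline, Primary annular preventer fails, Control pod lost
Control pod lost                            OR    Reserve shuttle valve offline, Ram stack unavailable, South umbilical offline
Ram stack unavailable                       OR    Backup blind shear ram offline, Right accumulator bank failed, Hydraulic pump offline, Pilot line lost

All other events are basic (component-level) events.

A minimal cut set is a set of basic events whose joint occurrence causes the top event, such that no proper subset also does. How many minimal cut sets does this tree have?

6

Ram stack unavailable [OR]: union of children's cut sets → 4 cut set(s).
Control pod lost [OR]: union of children's cut sets → 6 cut set(s).
Backup path down [AND]: one cut set from each child combined → 1 × 1 × 1 × 6 = 6 cut set(s).
Offshore blowout preventer fails to close [AND]: one cut set from each child combined → 6 × 1 = 6 cut set(s).
Minimal cut sets: {B solenoid offline, Forward pipe ram failed, Primary annular preventer fails, Primary control pod failed, Reserve shuttle valve offline}; {B solenoid offline, Backup blind shear ram offline, Forward pipe ram failed, Primary annular preventer fails, Primary control pod failed}; {B solenoid offline, Forward pipe ram failed, Primary annular preventer fails, Primary control pod failed, Right accumulator bank failed}; {B solenoid offline, Forward pipe ram failed, Hydraulic pump offline, Primary annular preventer fails, Primary control pod failed}; {B solenoid offline, Forward pipe ram failed, Pilot line lost, Primary annular preventer fails, Primary control pod failed}; {B solenoid offline, Forward pipe ram failed, Primary annular preventer fails, Primary control pod failed, South umbilical offline}.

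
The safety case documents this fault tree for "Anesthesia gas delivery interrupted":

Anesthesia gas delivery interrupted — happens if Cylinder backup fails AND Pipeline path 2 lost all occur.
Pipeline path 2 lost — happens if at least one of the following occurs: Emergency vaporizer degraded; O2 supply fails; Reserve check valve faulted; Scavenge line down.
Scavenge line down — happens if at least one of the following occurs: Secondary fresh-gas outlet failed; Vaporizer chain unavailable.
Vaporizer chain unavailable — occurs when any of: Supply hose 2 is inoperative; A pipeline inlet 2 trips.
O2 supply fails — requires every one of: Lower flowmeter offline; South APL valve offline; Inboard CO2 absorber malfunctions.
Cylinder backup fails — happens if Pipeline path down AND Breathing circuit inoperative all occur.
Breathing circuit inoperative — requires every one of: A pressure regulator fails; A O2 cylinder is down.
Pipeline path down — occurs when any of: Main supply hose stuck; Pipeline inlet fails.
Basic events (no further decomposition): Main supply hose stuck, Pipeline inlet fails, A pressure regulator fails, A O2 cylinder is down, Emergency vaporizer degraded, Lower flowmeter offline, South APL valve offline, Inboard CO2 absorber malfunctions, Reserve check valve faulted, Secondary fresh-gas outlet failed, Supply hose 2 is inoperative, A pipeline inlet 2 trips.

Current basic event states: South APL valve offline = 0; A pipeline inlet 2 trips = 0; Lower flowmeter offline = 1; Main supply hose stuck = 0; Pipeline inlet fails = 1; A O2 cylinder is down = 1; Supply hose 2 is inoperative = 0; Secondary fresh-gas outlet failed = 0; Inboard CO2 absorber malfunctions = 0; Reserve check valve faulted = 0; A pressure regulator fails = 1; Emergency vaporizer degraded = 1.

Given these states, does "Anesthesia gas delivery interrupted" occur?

Yes

Pipeline path down [OR]: Main supply hose stuck=not, Pipeline inlet fails=occurs → at least one input occurs → occurs.
Breathing circuit inoperative [AND]: A pressure regulator fails=occurs, A O2 cylinder is down=occurs → all inputs occur → occurs.
Cylinder backup fails [AND]: Pipeline path down=occurs, Breathing circuit inoperative=occurs → all inputs occur → occurs.
O2 supply fails [AND]: Lower flowmeter offline=occurs, South APL valve offline=not, Inboard CO2 absorber malfunctions=not → not all inputs occur → does not occur.
Vaporizer chain unavailable [OR]: Supply hose 2 is inoperative=not, A pipeline inlet 2 trips=not → no input occurs → does not occur.
Scavenge line down [OR]: Secondary fresh-gas outlet failed=not, Vaporizer chain unavailable=not → no input occurs → does not occur.
Pipeline path 2 lost [OR]: Emergency vaporizer degraded=occurs, O2 supply fails=not, Reserve check valve faulted=not, Scavenge line down=not → at least one input occurs → occurs.
Anesthesia gas delivery interrupted [AND]: Cylinder backup fails=occurs, Pipeline path 2 lost=occurs → all inputs occur → occurs.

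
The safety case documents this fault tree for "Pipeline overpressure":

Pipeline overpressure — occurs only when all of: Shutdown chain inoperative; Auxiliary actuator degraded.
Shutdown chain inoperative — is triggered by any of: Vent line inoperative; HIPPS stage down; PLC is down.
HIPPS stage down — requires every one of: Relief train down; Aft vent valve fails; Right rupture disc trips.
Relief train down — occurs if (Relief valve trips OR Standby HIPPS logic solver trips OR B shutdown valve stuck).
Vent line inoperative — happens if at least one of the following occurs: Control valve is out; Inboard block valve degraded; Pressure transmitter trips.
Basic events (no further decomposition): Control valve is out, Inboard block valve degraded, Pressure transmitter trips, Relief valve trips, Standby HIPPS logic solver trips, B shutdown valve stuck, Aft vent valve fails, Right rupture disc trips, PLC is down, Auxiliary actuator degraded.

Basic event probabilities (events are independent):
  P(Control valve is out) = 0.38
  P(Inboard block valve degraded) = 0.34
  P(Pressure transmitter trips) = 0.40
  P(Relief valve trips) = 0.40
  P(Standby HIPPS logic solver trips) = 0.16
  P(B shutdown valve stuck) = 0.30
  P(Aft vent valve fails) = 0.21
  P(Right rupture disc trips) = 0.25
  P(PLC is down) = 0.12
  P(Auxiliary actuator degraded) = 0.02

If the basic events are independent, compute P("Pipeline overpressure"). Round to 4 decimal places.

0.0158

P(Vent line inoperative) [OR] = 1 − (1−0.38) × (1−0.34) × (1−0.40) = 0.754480
P(Relief train down) [OR] = 1 − (1−0.40) × (1−0.16) × (1−0.30) = 0.647200
P(HIPPS stage down) [AND] = 0.647200 × 0.21 × 0.25 = 0.033978
P(Shutdown chain inoperative) [OR] = 1 − (1−0.754480) × (1−0.033978) × (1−0.12) = 0.791284
P(Pipeline overpressure) [AND] = 0.791284 × 0.02 = 0.015826
Rounded to 4 decimal places: P(Pipeline overpressure) ≈ 0.0158.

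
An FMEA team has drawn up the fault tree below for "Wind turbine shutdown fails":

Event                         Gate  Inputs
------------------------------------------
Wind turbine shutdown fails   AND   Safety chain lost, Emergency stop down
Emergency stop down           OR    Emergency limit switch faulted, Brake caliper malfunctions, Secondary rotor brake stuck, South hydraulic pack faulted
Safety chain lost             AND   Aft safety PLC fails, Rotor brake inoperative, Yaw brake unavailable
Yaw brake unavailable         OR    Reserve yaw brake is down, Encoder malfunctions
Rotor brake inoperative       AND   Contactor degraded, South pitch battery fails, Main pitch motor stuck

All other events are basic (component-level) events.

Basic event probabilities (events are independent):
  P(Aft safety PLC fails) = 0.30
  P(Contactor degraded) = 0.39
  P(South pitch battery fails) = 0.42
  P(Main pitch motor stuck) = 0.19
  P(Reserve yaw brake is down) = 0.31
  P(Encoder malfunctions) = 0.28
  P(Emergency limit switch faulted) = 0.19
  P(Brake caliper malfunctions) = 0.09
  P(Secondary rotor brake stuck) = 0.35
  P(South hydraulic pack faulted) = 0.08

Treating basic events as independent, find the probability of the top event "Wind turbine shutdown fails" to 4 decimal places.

P(Rotor brake inoperative) [AND] = 0.39 × 0.42 × 0.19 = 0.031122
P(Yaw brake unavailable) [OR] = 1 − (1−0.31) × (1−0.28) = 0.503200
P(Safety chain lost) [AND] = 0.30 × 0.031122 × 0.503200 = 0.004698
P(Emergency stop down) [OR] = 1 − (1−0.19) × (1−0.09) × (1−0.35) × (1−0.08) = 0.559214
P(Wind turbine shutdown fails) [AND] = 0.004698 × 0.559214 = 0.002627
Rounded to 4 decimal places: P(Wind turbine shutdown fails) ≈ 0.0026.

0.0026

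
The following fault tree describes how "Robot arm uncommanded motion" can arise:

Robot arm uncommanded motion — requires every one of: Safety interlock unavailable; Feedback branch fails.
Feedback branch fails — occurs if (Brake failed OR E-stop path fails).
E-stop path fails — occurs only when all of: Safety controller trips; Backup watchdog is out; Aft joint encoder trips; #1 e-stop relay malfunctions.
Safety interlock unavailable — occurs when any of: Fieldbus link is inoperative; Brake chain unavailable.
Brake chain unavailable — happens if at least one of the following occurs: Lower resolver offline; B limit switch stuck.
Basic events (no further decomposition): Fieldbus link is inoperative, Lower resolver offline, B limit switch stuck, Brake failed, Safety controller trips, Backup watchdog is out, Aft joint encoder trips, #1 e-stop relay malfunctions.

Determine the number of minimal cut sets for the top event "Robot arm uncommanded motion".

Brake chain unavailable [OR]: union of children's cut sets → 2 cut set(s).
Safety interlock unavailable [OR]: union of children's cut sets → 3 cut set(s).
E-stop path fails [AND]: one cut set from each child combined → 1 × 1 × 1 × 1 = 1 cut set(s).
Feedback branch fails [OR]: union of children's cut sets → 2 cut set(s).
Robot arm uncommanded motion [AND]: one cut set from each child combined → 3 × 2 = 6 cut set(s).
Minimal cut sets: {Brake failed, Fieldbus link is inoperative}; {#1 e-stop relay malfunctions, Aft joint encoder trips, Backup watchdog is out, Fieldbus link is inoperative, Safety controller trips}; {Brake failed, Lower resolver offline}; {#1 e-stop relay malfunctions, Aft joint encoder trips, Backup watchdog is out, Lower resolver offline, Safety controller trips}; {B limit switch stuck, Brake failed}; {#1 e-stop relay malfunctions, Aft joint encoder trips, B limit switch stuck, Backup watchdog is out, Safety controller trips}.

6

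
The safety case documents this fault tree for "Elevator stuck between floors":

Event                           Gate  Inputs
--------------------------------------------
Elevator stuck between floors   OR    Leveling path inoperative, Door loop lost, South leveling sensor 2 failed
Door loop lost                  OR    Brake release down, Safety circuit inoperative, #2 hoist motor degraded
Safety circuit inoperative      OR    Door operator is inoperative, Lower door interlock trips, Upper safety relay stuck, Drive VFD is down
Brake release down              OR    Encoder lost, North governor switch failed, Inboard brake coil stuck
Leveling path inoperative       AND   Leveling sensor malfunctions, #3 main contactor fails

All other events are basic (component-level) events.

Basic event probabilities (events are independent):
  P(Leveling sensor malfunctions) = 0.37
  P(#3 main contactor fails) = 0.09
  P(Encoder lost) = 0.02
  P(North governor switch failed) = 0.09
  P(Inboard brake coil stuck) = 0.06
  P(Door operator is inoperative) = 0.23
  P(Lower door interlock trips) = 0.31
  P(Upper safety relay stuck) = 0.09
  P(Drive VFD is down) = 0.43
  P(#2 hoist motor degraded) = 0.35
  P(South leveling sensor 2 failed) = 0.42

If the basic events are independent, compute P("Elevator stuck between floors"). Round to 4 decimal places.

0.9158

P(Leveling path inoperative) [AND] = 0.37 × 0.09 = 0.033300
P(Brake release down) [OR] = 1 − (1−0.02) × (1−0.09) × (1−0.06) = 0.161708
P(Safety circuit inoperative) [OR] = 1 − (1−0.23) × (1−0.31) × (1−0.09) × (1−0.43) = 0.724415
P(Door loop lost) [OR] = 1 − (1−0.161708) × (1−0.724415) × (1−0.35) = 0.849837
P(Elevator stuck between floors) [OR] = 1 − (1−0.033300) × (1−0.849837) × (1−0.42) = 0.915806
Rounded to 4 decimal places: P(Elevator stuck between floors) ≈ 0.9158.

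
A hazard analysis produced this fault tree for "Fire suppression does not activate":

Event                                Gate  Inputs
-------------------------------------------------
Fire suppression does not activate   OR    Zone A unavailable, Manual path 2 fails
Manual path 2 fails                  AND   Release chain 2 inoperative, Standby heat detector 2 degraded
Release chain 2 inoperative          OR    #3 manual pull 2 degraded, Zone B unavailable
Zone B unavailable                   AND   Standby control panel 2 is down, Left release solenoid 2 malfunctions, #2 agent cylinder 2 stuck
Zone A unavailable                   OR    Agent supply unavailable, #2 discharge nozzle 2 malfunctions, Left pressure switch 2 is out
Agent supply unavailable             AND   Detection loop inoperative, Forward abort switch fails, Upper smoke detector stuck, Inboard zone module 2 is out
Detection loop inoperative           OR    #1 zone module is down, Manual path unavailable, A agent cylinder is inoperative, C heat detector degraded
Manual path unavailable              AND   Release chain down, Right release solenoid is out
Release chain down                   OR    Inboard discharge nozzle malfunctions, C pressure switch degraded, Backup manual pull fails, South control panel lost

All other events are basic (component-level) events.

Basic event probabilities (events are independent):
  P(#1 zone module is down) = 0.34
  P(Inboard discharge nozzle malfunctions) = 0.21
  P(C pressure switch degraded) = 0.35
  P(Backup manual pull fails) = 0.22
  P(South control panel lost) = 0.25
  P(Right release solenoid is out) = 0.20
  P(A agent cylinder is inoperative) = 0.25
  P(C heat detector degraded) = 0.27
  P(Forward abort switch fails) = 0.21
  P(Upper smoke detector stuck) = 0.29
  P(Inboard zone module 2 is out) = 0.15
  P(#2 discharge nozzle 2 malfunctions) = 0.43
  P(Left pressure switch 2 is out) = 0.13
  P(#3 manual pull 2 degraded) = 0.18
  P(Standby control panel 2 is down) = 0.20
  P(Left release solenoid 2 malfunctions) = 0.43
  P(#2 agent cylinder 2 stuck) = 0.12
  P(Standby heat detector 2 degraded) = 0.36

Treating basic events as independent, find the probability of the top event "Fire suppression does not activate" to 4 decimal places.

0.5407

P(Release chain down) [OR] = 1 − (1−0.21) × (1−0.35) × (1−0.22) × (1−0.25) = 0.699603
P(Manual path unavailable) [AND] = 0.699603 × 0.20 = 0.139921
P(Detection loop inoperative) [OR] = 1 − (1−0.34) × (1−0.139921) × (1−0.25) × (1−0.27) = 0.689210
P(Agent supply unavailable) [AND] = 0.689210 × 0.21 × 0.29 × 0.15 = 0.006296
P(Zone A unavailable) [OR] = 1 − (1−0.006296) × (1−0.43) × (1−0.13) = 0.507222
P(Zone B unavailable) [AND] = 0.20 × 0.43 × 0.12 = 0.010320
P(Release chain 2 inoperative) [OR] = 1 − (1−0.18) × (1−0.010320) = 0.188462
P(Manual path 2 fails) [AND] = 0.188462 × 0.36 = 0.067846
P(Fire suppression does not activate) [OR] = 1 − (1−0.507222) × (1−0.067846) = 0.540655
Rounded to 4 decimal places: P(Fire suppression does not activate) ≈ 0.5407.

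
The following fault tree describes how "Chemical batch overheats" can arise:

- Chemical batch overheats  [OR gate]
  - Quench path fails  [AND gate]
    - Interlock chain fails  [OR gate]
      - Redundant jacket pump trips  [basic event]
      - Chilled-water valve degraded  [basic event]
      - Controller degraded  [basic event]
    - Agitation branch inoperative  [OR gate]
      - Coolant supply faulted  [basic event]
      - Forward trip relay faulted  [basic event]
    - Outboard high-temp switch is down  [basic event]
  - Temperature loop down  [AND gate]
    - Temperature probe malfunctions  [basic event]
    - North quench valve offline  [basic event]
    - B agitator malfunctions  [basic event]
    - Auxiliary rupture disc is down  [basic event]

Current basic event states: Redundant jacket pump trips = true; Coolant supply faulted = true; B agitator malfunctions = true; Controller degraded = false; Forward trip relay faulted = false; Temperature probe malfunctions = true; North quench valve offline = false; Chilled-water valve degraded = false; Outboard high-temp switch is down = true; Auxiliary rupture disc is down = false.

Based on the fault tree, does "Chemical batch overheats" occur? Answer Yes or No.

Yes

Interlock chain fails [OR]: Redundant jacket pump trips=occurs, Chilled-water valve degraded=not, Controller degraded=not → at least one input occurs → occurs.
Agitation branch inoperative [OR]: Coolant supply faulted=occurs, Forward trip relay faulted=not → at least one input occurs → occurs.
Quench path fails [AND]: Interlock chain fails=occurs, Agitation branch inoperative=occurs, Outboard high-temp switch is down=occurs → all inputs occur → occurs.
Temperature loop down [AND]: Temperature probe malfunctions=occurs, North quench valve offline=not, B agitator malfunctions=occurs, Auxiliary rupture disc is down=not → not all inputs occur → does not occur.
Chemical batch overheats [OR]: Quench path fails=occurs, Temperature loop down=not → at least one input occurs → occurs.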